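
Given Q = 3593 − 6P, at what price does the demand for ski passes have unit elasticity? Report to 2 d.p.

299.42

For linear demand Q = a − bP, ε = −bP/(a − bP). |ε| = 1 when bP = a − bP, i.e. P = a/(2b).
P = 3593/(2·6) = 3593/12 = 299.4167.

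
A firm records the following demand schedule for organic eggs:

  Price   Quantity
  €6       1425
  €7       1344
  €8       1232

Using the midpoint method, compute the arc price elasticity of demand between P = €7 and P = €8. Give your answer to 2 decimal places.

-0.65

At P = 7, Q = 1344; at P = 8, Q = 1232.
ΔQ = -112, ΔP = 1. Midpoints: P̄ = 7.50, Q̄ = 1288.0.
ε = (ΔQ/ΔP)(P̄/Q̄) = (-112/1)(7.50/1288.0).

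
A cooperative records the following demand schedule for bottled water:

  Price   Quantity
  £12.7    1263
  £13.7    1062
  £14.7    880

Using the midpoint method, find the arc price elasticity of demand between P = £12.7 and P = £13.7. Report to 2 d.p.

At P = 12.7, Q = 1263; at P = 13.7, Q = 1062.
ΔQ = -201, ΔP = 1.0. Midpoints: P̄ = 13.20, Q̄ = 1162.5.
ε = (ΔQ/ΔP)(P̄/Q̄) = (-201/1.0)(13.20/1162.5).

-2.28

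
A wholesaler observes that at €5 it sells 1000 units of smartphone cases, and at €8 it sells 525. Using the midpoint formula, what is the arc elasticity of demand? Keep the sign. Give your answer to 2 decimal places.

ΔQ = 525 − 1000 = -475; ΔP = 8 − 5 = 3.
Midpoints: P̄ = 6.50, Q̄ = 762.5.
ε = (ΔQ/ΔP)(P̄/Q̄) = (-475/3)(6.50/762.5).

-1.35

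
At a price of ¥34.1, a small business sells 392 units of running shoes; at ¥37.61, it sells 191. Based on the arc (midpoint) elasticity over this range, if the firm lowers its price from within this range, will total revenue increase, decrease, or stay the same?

Arc ε = (-201/3.51)(35.86/291.5) ≈ -7.044.
|ε| = 7.04 > 1, so demand is elastic. A price cut therefore raises total revenue.

increase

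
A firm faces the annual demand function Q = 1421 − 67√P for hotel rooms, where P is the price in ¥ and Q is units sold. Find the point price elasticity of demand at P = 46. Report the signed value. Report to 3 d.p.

At P = 46, Q = 966.584.
dQ/dP = −67/(2√P) = -4.939.
ε = (dQ/dP)(P/Q) = (-4.939)(46/966.584).
|ε| < 1, so demand is inelastic at this price.

-0.235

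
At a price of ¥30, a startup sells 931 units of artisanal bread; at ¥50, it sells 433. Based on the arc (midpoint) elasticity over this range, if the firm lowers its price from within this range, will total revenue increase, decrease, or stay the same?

Arc ε = (-498/20)(40.00/682.0) ≈ -1.460.
|ε| = 1.46 > 1, so demand is elastic. A price cut therefore raises total revenue.

increase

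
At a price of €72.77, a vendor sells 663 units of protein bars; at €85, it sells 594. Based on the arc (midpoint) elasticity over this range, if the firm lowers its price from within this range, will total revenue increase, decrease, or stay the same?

decrease

Arc ε = (-69/12.23)(78.88/628.5) ≈ -0.708.
|ε| = 0.71 < 1, so demand is inelastic. A price cut therefore reduces total revenue.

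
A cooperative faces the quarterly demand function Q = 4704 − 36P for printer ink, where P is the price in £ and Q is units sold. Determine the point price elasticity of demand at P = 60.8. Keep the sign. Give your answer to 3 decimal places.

-0.870

At P = 60.8, Q = 2515.200.
dQ/dP = −36.
ε = (dQ/dP)(P/Q) = (-36)(60.8/2515.200).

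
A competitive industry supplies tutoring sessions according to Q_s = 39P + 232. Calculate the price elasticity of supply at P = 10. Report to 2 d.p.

0.63

At P = 10, Q_s = 622.
dQ_s/dP = 39.
ε_s = (dQ_s/dP)(P/Q_s) = (39)(10/622).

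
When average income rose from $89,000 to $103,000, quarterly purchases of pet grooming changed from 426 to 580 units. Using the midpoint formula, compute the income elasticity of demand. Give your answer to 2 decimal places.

ΔQ = 154, ΔI = 14000. Midpoints: Ī = 96,000, Q̄ = 503.0.
ε_I = (ΔQ/ΔI)(Ī/Q̄) = (154/14000)(96000/503.0).

2.10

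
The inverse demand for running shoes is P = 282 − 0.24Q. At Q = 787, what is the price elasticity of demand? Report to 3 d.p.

At Q = 787, P = 282 − 0.24(787) = 93.12.
dP/dQ = −0.24, so dQ/dP = 1/(−0.24) = -4.167.
ε = (dQ/dP)(P/Q) = (-4.167)(93.12/787).

-0.493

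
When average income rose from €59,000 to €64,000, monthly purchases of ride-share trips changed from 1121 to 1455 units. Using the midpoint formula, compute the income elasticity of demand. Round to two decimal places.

ΔQ = 334, ΔI = 5000. Midpoints: Ī = 61,500, Q̄ = 1288.0.
ε_I = (ΔQ/ΔI)(Ī/Q̄) = (334/5000)(61500/1288.0).
ε_I > 0, so the good is normal.

3.19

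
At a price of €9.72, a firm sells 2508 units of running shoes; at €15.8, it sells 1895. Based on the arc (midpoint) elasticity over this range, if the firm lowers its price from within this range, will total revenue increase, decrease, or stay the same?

Arc ε = (-613/6.08)(12.76/2201.5) ≈ -0.584.
|ε| = 0.58 < 1, so demand is inelastic. A price cut therefore reduces total revenue.

decrease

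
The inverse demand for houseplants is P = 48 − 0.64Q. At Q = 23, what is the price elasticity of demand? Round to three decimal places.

-2.261

At Q = 23, P = 48 − 0.64(23) = 33.28.
dP/dQ = −0.64, so dQ/dP = 1/(−0.64) = -1.562.
ε = (dQ/dP)(P/Q) = (-1.562)(33.28/23).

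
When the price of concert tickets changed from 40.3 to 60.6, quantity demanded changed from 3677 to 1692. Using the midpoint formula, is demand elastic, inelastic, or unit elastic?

Arc ε ≈ -1.838.
|ε| = 1.84 > 1.

elastic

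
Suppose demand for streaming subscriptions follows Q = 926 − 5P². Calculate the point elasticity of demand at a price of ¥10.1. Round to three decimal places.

At P = 10.1, Q = 415.950.
dQ/dP = −10P = -101.
ε = (dQ/dP)(P/Q) = (-101)(10.1/415.950).
|ε| > 1, so demand is elastic at this price.

-2.452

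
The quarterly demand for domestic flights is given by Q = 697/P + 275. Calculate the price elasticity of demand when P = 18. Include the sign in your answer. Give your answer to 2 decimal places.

At P = 18, Q = 313.722.
dQ/dP = −697/P² = -2.151.
ε = (dQ/dP)(P/Q) = (-2.151)(18/313.722).

-0.12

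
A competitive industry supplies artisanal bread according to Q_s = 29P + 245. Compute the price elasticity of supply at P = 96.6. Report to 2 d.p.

0.92

At P = 96.6, Q_s = 3046.40.
dQ_s/dP = 29.
ε_s = (dQ_s/dP)(P/Q_s) = (29)(96.6/3046.40).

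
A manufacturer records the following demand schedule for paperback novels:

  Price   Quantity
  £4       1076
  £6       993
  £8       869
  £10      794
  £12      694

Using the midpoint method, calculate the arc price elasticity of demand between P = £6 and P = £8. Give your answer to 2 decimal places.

At P = 6, Q = 993; at P = 8, Q = 869.
ΔQ = -124, ΔP = 2. Midpoints: P̄ = 7.00, Q̄ = 931.0.
ε = (ΔQ/ΔP)(P̄/Q̄) = (-124/2)(7.00/931.0).

-0.47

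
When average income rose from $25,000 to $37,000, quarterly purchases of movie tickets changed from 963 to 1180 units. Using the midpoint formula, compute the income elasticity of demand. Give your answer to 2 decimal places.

ΔQ = 217, ΔI = 12000. Midpoints: Ī = 31,000, Q̄ = 1071.5.
ε_I = (ΔQ/ΔI)(Ī/Q̄) = (217/12000)(31000/1071.5).

0.52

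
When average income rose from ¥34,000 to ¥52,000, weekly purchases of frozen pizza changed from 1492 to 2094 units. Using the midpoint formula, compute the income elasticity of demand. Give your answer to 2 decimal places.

ΔQ = 602, ΔI = 18000. Midpoints: Ī = 43,000, Q̄ = 1793.0.
ε_I = (ΔQ/ΔI)(Ī/Q̄) = (602/18000)(43000/1793.0).
ε_I > 0, so the good is normal.

0.80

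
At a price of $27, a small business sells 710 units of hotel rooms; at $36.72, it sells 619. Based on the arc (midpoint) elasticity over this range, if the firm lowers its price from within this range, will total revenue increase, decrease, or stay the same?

decrease

Arc ε = (-91/9.72)(31.86/664.5) ≈ -0.449.
|ε| = 0.45 < 1, so demand is inelastic. A price cut therefore reduces total revenue.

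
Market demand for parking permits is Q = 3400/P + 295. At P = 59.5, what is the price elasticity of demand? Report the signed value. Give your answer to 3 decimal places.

At P = 59.5, Q = 352.143.
dQ/dP = −3400/P² = -0.960.
ε = (dQ/dP)(P/Q) = (-0.960)(59.5/352.143).

-0.162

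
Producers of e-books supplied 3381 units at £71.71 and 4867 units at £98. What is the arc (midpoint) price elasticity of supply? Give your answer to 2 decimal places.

ΔQ = 4867 − 3381 = 1486; ΔP = 98 − 71.71 = 26.29.
Midpoints: P̄ = 84.85, Q̄ = 4124.0.
ε_s = (ΔQ/ΔP)(P̄/Q̄) = (1486/26.29)(84.85/4124.0).

1.16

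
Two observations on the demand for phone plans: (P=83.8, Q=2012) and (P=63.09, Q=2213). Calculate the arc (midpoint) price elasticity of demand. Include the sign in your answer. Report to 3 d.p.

ΔQ = 2213 − 2012 = 201; ΔP = 63.09 − 83.8 = -20.71.
Midpoints: P̄ = 73.44, Q̄ = 2112.5.
ε = (ΔQ/ΔP)(P̄/Q̄) = (201/-20.71)(73.44/2112.5).

-0.337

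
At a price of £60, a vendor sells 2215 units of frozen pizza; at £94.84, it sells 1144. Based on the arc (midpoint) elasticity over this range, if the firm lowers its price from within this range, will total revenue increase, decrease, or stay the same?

increase

Arc ε = (-1071/34.84)(77.42/1679.5) ≈ -1.417.
|ε| = 1.42 > 1, so demand is elastic. A price cut therefore raises total revenue.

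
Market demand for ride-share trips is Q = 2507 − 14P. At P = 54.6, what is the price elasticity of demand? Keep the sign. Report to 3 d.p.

-0.439

At P = 54.6, Q = 1742.600.
dQ/dP = −14.
ε = (dQ/dP)(P/Q) = (-14)(54.6/1742.600).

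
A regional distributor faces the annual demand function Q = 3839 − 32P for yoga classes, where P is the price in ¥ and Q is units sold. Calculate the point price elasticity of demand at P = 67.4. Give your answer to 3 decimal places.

-1.282

At P = 67.4, Q = 1682.200.
dQ/dP = −32.
ε = (dQ/dP)(P/Q) = (-32)(67.4/1682.200).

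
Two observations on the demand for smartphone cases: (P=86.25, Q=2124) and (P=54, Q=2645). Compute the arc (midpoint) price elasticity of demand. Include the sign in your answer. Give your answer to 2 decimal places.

ΔQ = 2645 − 2124 = 521; ΔP = 54 − 86.25 = -32.25.
Midpoints: P̄ = 70.12, Q̄ = 2384.5.
ε = (ΔQ/ΔP)(P̄/Q̄) = (521/-32.25)(70.12/2384.5).

-0.48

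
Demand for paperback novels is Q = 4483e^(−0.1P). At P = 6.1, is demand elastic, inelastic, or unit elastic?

Q = 2435.842, dQ/dP = -243.584.
ε = (dQ/dP)(P/Q) ≈ -0.610.
|ε| = 0.61 < 1.

inelastic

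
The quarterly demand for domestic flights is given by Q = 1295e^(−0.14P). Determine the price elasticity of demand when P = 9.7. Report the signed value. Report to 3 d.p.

-1.358

At P = 9.7, Q = 333.041.
dQ/dP = −0.14·1295e^(−0.14P) = −0.14Q = -46.626.
ε = (dQ/dP)(P/Q) = (-46.626)(9.7/333.041).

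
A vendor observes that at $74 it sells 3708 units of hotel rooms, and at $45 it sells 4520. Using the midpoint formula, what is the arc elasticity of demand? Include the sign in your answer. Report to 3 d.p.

ΔQ = 4520 − 3708 = 812; ΔP = 45 − 74 = -29.
Midpoints: P̄ = 59.50, Q̄ = 4114.0.
ε = (ΔQ/ΔP)(P̄/Q̄) = (812/-29)(59.50/4114.0).

-0.405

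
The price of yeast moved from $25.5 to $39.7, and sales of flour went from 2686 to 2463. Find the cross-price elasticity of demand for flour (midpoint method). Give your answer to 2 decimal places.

ΔQ_x = 2463 − 2686 = -223; ΔP_y = 39.7 − 25.5 = 14.2.
Midpoints: P̄_y = 32.60, Q̄_x = 2574.5.
ε_xy = (ΔQ_x/ΔP_y)(P̄_y/Q̄_x) = (-223/14.2)(32.60/2574.5).
ε_xy < 0, so the goods are complements.

-0.20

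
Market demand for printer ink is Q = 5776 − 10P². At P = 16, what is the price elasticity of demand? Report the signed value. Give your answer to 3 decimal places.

At P = 16, Q = 3216.
dQ/dP = −20P = -320.
ε = (dQ/dP)(P/Q) = (-320)(16/3216).

-1.592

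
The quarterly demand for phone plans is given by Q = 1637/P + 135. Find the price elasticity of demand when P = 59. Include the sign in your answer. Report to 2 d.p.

At P = 59, Q = 162.746.
dQ/dP = −1637/P² = -0.470.
ε = (dQ/dP)(P/Q) = (-0.470)(59/162.746).
|ε| < 1, so demand is inelastic at this price.

-0.17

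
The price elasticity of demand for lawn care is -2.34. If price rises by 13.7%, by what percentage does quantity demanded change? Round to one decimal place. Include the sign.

%ΔQ ≈ ε × %ΔP = (-2.34)(13.7%) = -32.06%.

-32.1%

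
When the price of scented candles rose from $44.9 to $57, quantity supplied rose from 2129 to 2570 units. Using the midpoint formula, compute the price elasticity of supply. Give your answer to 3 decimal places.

ΔQ = 2570 − 2129 = 441; ΔP = 57 − 44.9 = 12.1.
Midpoints: P̄ = 50.95, Q̄ = 2349.5.
ε_s = (ΔQ/ΔP)(P̄/Q̄) = (441/12.1)(50.95/2349.5).

0.790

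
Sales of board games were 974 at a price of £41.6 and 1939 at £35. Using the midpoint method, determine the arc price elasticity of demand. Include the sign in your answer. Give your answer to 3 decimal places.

-3.845

ΔQ = 1939 − 974 = 965; ΔP = 35 − 41.6 = -6.6.
Midpoints: P̄ = 38.30, Q̄ = 1456.5.
ε = (ΔQ/ΔP)(P̄/Q̄) = (965/-6.6)(38.30/1456.5).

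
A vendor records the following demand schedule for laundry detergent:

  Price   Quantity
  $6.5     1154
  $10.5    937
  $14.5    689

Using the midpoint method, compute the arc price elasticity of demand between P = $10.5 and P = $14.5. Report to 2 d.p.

-0.95

At P = 10.5, Q = 937; at P = 14.5, Q = 689.
ΔQ = -248, ΔP = 4.0. Midpoints: P̄ = 12.50, Q̄ = 813.0.
ε = (ΔQ/ΔP)(P̄/Q̄) = (-248/4.0)(12.50/813.0).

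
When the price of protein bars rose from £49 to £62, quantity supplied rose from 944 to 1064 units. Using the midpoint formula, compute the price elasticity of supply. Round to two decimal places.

ΔQ = 1064 − 944 = 120; ΔP = 62 − 49 = 13.
Midpoints: P̄ = 55.50, Q̄ = 1004.0.
ε_s = (ΔQ/ΔP)(P̄/Q̄) = (120/13)(55.50/1004.0).

0.51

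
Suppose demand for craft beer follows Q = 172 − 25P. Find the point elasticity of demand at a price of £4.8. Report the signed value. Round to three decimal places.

At P = 4.8, Q = 52.
dQ/dP = −25.
ε = (dQ/dP)(P/Q) = (-25)(4.8/52).
|ε| > 1, so demand is elastic at this price.

-2.308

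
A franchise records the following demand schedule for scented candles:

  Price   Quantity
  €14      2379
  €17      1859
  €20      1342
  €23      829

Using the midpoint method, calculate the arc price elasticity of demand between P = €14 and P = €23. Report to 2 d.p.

-1.99

At P = 14, Q = 2379; at P = 23, Q = 829.
ΔQ = -1550, ΔP = 9. Midpoints: P̄ = 18.50, Q̄ = 1604.0.
ε = (ΔQ/ΔP)(P̄/Q̄) = (-1550/9)(18.50/1604.0).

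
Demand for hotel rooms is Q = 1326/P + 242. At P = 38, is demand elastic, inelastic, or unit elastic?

inelastic

Q = 276.895, dQ/dP = -0.918.
ε = (dQ/dP)(P/Q) ≈ -0.126.
|ε| = 0.13 < 1.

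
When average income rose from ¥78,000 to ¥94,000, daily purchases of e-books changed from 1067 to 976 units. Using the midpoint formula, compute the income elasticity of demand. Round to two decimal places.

ΔQ = -91, ΔI = 16000. Midpoints: Ī = 86,000, Q̄ = 1021.5.
ε_I = (ΔQ/ΔI)(Ī/Q̄) = (-91/16000)(86000/1021.5).

-0.48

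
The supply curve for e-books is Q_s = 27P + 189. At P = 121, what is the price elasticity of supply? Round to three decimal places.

At P = 121, Q_s = 3456.
dQ_s/dP = 27.
ε_s = (dQ_s/dP)(P/Q_s) = (27)(121/3456).

0.945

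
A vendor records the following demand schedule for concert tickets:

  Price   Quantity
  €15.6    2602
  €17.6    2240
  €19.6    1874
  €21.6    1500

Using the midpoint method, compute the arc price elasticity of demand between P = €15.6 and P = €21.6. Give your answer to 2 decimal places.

-1.67

At P = 15.6, Q = 2602; at P = 21.6, Q = 1500.
ΔQ = -1102, ΔP = 6.0. Midpoints: P̄ = 18.60, Q̄ = 2051.0.
ε = (ΔQ/ΔP)(P̄/Q̄) = (-1102/6.0)(18.60/2051.0).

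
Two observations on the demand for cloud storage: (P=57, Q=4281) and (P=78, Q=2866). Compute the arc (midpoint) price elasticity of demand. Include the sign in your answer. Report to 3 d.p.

-1.273

ΔQ = 2866 − 4281 = -1415; ΔP = 78 − 57 = 21.
Midpoints: P̄ = 67.50, Q̄ = 3573.5.
ε = (ΔQ/ΔP)(P̄/Q̄) = (-1415/21)(67.50/3573.5).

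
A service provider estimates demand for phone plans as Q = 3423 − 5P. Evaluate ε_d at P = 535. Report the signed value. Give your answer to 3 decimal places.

At P = 535, Q = 748.
dQ/dP = −5.
ε = (dQ/dP)(P/Q) = (-5)(535/748).

-3.576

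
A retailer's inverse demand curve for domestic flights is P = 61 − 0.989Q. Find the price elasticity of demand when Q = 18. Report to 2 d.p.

At Q = 18, P = 61 − 0.989(18) = 43.20.
dP/dQ = −0.989, so dQ/dP = 1/(−0.989) = -1.011.
ε = (dQ/dP)(P/Q) = (-1.011)(43.20/18).

-2.43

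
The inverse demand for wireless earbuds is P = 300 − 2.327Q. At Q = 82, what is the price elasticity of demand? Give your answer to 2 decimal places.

-0.57

At Q = 82, P = 300 − 2.327(82) = 109.19.
dP/dQ = −2.327, so dQ/dP = 1/(−2.327) = -0.430.
ε = (dQ/dP)(P/Q) = (-0.430)(109.19/82).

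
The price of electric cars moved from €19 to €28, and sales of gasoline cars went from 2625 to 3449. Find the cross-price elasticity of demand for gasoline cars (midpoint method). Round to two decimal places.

0.71

ΔQ_x = 3449 − 2625 = 824; ΔP_y = 28 − 19 = 9.
Midpoints: P̄_y = 23.50, Q̄_x = 3037.0.
ε_xy = (ΔQ_x/ΔP_y)(P̄_y/Q̄_x) = (824/9)(23.50/3037.0).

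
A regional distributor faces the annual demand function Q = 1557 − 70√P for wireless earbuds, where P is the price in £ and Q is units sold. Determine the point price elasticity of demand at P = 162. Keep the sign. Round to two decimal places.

-0.67

At P = 162, Q = 666.045.
dQ/dP = −70/(2√P) = -2.750.
ε = (dQ/dP)(P/Q) = (-2.750)(162/666.045).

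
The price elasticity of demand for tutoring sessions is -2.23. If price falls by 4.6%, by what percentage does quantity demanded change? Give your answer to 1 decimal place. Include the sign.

10.3%

%ΔQ ≈ ε × %ΔP = (-2.23)(-4.6%) = 10.26%.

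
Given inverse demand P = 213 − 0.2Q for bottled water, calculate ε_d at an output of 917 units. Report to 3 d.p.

-0.161

At Q = 917, P = 213 − 0.2(917) = 29.60.
dP/dQ = −0.2, so dQ/dP = 1/(−0.2) = -5.000.
ε = (dQ/dP)(P/Q) = (-5.000)(29.60/917).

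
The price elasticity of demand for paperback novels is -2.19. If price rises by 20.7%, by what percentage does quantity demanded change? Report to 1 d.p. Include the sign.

-45.3%

%ΔQ ≈ ε × %ΔP = (-2.19)(20.7%) = -45.33%.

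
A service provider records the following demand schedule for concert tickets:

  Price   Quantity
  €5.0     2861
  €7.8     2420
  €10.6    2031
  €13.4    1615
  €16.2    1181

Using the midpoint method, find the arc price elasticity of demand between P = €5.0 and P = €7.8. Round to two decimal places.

-0.38

At P = 5.0, Q = 2861; at P = 7.8, Q = 2420.
ΔQ = -441, ΔP = 2.8. Midpoints: P̄ = 6.40, Q̄ = 2640.5.
ε = (ΔQ/ΔP)(P̄/Q̄) = (-441/2.8)(6.40/2640.5).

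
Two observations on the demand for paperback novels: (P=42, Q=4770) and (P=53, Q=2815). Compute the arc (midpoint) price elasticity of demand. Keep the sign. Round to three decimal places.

ΔQ = 2815 − 4770 = -1955; ΔP = 53 − 42 = 11.
Midpoints: P̄ = 47.50, Q̄ = 3792.5.
ε = (ΔQ/ΔP)(P̄/Q̄) = (-1955/11)(47.50/3792.5).

-2.226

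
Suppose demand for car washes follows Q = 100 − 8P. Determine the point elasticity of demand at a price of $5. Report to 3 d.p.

At P = 5, Q = 60.
dQ/dP = −8.
ε = (dQ/dP)(P/Q) = (-8)(5/60).

-0.667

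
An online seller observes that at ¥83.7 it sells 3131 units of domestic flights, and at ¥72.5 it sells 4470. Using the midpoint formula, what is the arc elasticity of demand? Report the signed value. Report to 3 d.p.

ΔQ = 4470 − 3131 = 1339; ΔP = 72.5 − 83.7 = -11.2.
Midpoints: P̄ = 78.10, Q̄ = 3800.5.
ε = (ΔQ/ΔP)(P̄/Q̄) = (1339/-11.2)(78.10/3800.5).

-2.457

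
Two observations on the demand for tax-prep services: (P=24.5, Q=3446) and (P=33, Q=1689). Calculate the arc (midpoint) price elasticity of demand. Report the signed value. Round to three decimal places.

-2.315

ΔQ = 1689 − 3446 = -1757; ΔP = 33 − 24.5 = 8.5.
Midpoints: P̄ = 28.75, Q̄ = 2567.5.
ε = (ΔQ/ΔP)(P̄/Q̄) = (-1757/8.5)(28.75/2567.5).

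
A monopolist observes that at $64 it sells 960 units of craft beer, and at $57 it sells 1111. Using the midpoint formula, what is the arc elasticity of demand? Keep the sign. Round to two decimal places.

-1.26

ΔQ = 1111 − 960 = 151; ΔP = 57 − 64 = -7.
Midpoints: P̄ = 60.50, Q̄ = 1035.5.
ε = (ΔQ/ΔP)(P̄/Q̄) = (151/-7)(60.50/1035.5).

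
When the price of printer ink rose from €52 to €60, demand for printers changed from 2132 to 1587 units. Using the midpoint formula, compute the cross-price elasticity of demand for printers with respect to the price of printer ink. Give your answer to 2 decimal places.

-2.05

ΔQ_x = 1587 − 2132 = -545; ΔP_y = 60 − 52 = 8.
Midpoints: P̄_y = 56.00, Q̄_x = 1859.5.
ε_xy = (ΔQ_x/ΔP_y)(P̄_y/Q̄_x) = (-545/8)(56.00/1859.5).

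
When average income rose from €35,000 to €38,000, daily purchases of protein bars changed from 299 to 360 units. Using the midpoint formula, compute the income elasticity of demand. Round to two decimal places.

ΔQ = 61, ΔI = 3000. Midpoints: Ī = 36,500, Q̄ = 329.5.
ε_I = (ΔQ/ΔI)(Ī/Q̄) = (61/3000)(36500/329.5).
ε_I > 0, so the good is normal.

2.25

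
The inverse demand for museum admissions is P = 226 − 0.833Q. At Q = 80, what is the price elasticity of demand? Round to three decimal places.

-2.391

At Q = 80, P = 226 − 0.833(80) = 159.36.
dP/dQ = −0.833, so dQ/dP = 1/(−0.833) = -1.200.
ε = (dQ/dP)(P/Q) = (-1.200)(159.36/80).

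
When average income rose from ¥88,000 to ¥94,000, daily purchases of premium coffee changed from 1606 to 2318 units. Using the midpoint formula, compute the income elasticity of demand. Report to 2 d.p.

ΔQ = 712, ΔI = 6000. Midpoints: Ī = 91,000, Q̄ = 1962.0.
ε_I = (ΔQ/ΔI)(Ī/Q̄) = (712/6000)(91000/1962.0).

5.50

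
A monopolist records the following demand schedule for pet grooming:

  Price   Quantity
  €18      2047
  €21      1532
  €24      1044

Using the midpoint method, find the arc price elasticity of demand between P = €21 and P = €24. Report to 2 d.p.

At P = 21, Q = 1532; at P = 24, Q = 1044.
ΔQ = -488, ΔP = 3. Midpoints: P̄ = 22.50, Q̄ = 1288.0.
ε = (ΔQ/ΔP)(P̄/Q̄) = (-488/3)(22.50/1288.0).

-2.84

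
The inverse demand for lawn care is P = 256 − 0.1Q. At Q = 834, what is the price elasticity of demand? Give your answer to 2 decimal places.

-2.07

At Q = 834, P = 256 − 0.1(834) = 172.60.
dP/dQ = −0.1, so dQ/dP = 1/(−0.1) = -10.000.
ε = (dQ/dP)(P/Q) = (-10.000)(172.60/834).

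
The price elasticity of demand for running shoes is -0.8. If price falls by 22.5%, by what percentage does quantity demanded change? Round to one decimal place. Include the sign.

18.0%

%ΔQ ≈ ε × %ΔP = (-0.8)(-22.5%) = 18.00%.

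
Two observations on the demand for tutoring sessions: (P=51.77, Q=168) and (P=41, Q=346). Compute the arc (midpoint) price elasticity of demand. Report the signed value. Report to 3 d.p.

ΔQ = 346 − 168 = 178; ΔP = 41 − 51.77 = -10.77.
Midpoints: P̄ = 46.39, Q̄ = 257.0.
ε = (ΔQ/ΔP)(P̄/Q̄) = (178/-10.77)(46.39/257.0).

-2.983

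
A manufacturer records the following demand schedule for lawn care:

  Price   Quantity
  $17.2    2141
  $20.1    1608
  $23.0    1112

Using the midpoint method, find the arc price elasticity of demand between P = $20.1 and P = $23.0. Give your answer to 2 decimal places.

At P = 20.1, Q = 1608; at P = 23.0, Q = 1112.
ΔQ = -496, ΔP = 2.9. Midpoints: P̄ = 21.55, Q̄ = 1360.0.
ε = (ΔQ/ΔP)(P̄/Q̄) = (-496/2.9)(21.55/1360.0).

-2.71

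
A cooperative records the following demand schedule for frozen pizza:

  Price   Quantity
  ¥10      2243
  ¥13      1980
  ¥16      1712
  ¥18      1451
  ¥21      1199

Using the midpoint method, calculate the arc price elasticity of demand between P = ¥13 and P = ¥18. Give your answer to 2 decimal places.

At P = 13, Q = 1980; at P = 18, Q = 1451.
ΔQ = -529, ΔP = 5. Midpoints: P̄ = 15.50, Q̄ = 1715.5.
ε = (ΔQ/ΔP)(P̄/Q̄) = (-529/5)(15.50/1715.5).

-0.96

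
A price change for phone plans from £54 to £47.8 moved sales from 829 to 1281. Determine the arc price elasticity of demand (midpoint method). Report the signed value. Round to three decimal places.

ΔQ = 1281 − 829 = 452; ΔP = 47.8 − 54 = -6.2.
Midpoints: P̄ = 50.90, Q̄ = 1055.0.
ε = (ΔQ/ΔP)(P̄/Q̄) = (452/-6.2)(50.90/1055.0).

-3.517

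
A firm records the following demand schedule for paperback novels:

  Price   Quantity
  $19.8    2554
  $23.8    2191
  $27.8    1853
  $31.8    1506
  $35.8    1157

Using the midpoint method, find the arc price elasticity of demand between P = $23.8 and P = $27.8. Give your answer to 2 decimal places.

-1.08

At P = 23.8, Q = 2191; at P = 27.8, Q = 1853.
ΔQ = -338, ΔP = 4.0. Midpoints: P̄ = 25.80, Q̄ = 2022.0.
ε = (ΔQ/ΔP)(P̄/Q̄) = (-338/4.0)(25.80/2022.0).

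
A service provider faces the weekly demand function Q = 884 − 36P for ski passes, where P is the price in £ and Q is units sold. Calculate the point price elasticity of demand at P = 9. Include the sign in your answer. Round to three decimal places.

At P = 9, Q = 560.
dQ/dP = −36.
ε = (dQ/dP)(P/Q) = (-36)(9/560).

-0.579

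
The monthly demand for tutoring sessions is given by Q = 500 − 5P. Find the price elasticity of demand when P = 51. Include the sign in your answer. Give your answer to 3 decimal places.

At P = 51, Q = 245.
dQ/dP = −5.
ε = (dQ/dP)(P/Q) = (-5)(51/245).
|ε| > 1, so demand is elastic at this price.

-1.041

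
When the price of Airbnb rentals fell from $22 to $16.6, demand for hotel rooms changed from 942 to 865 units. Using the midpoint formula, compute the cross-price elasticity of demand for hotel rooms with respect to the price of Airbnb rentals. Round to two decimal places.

ΔQ_x = 865 − 942 = -77; ΔP_y = 16.6 − 22 = -5.4.
Midpoints: P̄_y = 19.30, Q̄_x = 903.5.
ε_xy = (ΔQ_x/ΔP_y)(P̄_y/Q̄_x) = (-77/-5.4)(19.30/903.5).

0.30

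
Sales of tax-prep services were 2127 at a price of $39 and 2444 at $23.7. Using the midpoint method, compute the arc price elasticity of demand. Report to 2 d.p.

-0.28

ΔQ = 2444 − 2127 = 317; ΔP = 23.7 − 39 = -15.3.
Midpoints: P̄ = 31.35, Q̄ = 2285.5.
ε = (ΔQ/ΔP)(P̄/Q̄) = (317/-15.3)(31.35/2285.5).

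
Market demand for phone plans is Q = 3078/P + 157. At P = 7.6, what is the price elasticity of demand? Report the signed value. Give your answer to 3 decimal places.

-0.721

At P = 7.6, Q = 562.
dQ/dP = −3078/P² = -53.289.
ε = (dQ/dP)(P/Q) = (-53.289)(7.6/562).
|ε| < 1, so demand is inelastic at this price.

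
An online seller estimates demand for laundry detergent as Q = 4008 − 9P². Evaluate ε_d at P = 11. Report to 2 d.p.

-0.75

At P = 11, Q = 2919.
dQ/dP = −18P = -198.
ε = (dQ/dP)(P/Q) = (-198)(11/2919).
|ε| < 1, so demand is inelastic at this price.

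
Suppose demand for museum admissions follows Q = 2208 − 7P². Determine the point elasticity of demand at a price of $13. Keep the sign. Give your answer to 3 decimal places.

At P = 13, Q = 1025.
dQ/dP = −14P = -182.
ε = (dQ/dP)(P/Q) = (-182)(13/1025).

-2.308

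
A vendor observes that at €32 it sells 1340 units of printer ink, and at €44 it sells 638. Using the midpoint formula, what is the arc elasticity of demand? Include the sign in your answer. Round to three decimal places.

-2.248

ΔQ = 638 − 1340 = -702; ΔP = 44 − 32 = 12.
Midpoints: P̄ = 38.00, Q̄ = 989.0.
ε = (ΔQ/ΔP)(P̄/Q̄) = (-702/12)(38.00/989.0).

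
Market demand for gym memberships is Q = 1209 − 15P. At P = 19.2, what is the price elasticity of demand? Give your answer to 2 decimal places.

At P = 19.2, Q = 921.
dQ/dP = −15.
ε = (dQ/dP)(P/Q) = (-15)(19.2/921).

-0.31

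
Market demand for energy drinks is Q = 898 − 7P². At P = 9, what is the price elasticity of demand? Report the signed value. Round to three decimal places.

At P = 9, Q = 331.
dQ/dP = −14P = -126.
ε = (dQ/dP)(P/Q) = (-126)(9/331).
|ε| > 1, so demand is elastic at this price.

-3.426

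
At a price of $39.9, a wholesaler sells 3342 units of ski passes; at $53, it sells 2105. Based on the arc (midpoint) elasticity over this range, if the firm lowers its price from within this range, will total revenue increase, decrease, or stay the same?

Arc ε = (-1237/13.1)(46.45/2723.5) ≈ -1.610.
|ε| = 1.61 > 1, so demand is elastic. A price cut therefore raises total revenue.

increase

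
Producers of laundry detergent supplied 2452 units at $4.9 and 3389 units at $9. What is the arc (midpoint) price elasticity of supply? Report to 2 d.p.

0.54

ΔQ = 3389 − 2452 = 937; ΔP = 9 − 4.9 = 4.1.
Midpoints: P̄ = 6.95, Q̄ = 2920.5.
ε_s = (ΔQ/ΔP)(P̄/Q̄) = (937/4.1)(6.95/2920.5).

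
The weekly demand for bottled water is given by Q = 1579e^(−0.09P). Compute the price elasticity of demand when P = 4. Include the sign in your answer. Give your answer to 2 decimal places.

-0.36

At P = 4, Q = 1101.631.
dQ/dP = −0.09·1579e^(−0.09P) = −0.09Q = -99.147.
ε = (dQ/dP)(P/Q) = (-99.147)(4/1101.631).
|ε| < 1, so demand is inelastic at this price.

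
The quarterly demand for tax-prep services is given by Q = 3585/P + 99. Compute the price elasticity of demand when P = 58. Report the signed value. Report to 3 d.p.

-0.384

At P = 58, Q = 160.810.
dQ/dP = −3585/P² = -1.066.
ε = (dQ/dP)(P/Q) = (-1.066)(58/160.810).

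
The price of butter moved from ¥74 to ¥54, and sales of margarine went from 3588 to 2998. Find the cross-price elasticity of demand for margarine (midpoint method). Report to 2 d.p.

0.57

ΔQ_x = 2998 − 3588 = -590; ΔP_y = 54 − 74 = -20.
Midpoints: P̄_y = 64.00, Q̄_x = 3293.0.
ε_xy = (ΔQ_x/ΔP_y)(P̄_y/Q̄_x) = (-590/-20)(64.00/3293.0).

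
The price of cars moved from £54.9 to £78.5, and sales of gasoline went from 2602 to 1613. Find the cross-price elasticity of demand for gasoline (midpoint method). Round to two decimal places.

ΔQ_x = 1613 − 2602 = -989; ΔP_y = 78.5 − 54.9 = 23.6.
Midpoints: P̄_y = 66.70, Q̄_x = 2107.5.
ε_xy = (ΔQ_x/ΔP_y)(P̄_y/Q̄_x) = (-989/23.6)(66.70/2107.5).

-1.33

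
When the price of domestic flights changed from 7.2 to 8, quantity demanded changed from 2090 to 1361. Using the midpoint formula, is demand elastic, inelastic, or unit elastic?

Arc ε ≈ -4.014.
|ε| = 4.01 > 1.

elastic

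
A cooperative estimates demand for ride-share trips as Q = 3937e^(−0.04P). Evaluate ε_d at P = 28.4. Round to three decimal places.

-1.136

At P = 28.4, Q = 1264.174.
dQ/dP = −0.04·3937e^(−0.04P) = −0.04Q = -50.567.
ε = (dQ/dP)(P/Q) = (-50.567)(28.4/1264.174).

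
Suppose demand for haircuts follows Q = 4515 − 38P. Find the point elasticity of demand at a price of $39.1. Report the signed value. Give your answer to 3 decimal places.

-0.490

At P = 39.1, Q = 3029.200.
dQ/dP = −38.
ε = (dQ/dP)(P/Q) = (-38)(39.1/3029.200).
|ε| < 1, so demand is inelastic at this price.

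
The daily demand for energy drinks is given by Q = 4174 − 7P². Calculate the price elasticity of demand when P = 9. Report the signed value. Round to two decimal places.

At P = 9, Q = 3607.
dQ/dP = −14P = -126.
ε = (dQ/dP)(P/Q) = (-126)(9/3607).
|ε| < 1, so demand is inelastic at this price.

-0.31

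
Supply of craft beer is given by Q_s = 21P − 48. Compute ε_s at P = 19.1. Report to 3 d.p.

1.136

At P = 19.1, Q_s = 353.10.
dQ_s/dP = 21.
ε_s = (dQ_s/dP)(P/Q_s) = (21)(19.1/353.10).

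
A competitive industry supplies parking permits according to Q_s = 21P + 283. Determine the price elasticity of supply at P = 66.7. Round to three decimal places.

At P = 66.7, Q_s = 1683.70.
dQ_s/dP = 21.
ε_s = (dQ_s/dP)(P/Q_s) = (21)(66.7/1683.70).

0.832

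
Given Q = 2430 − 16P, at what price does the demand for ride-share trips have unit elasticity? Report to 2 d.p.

For linear demand Q = a − bP, ε = −bP/(a − bP). |ε| = 1 when bP = a − bP, i.e. P = a/(2b).
P = 2430/(2·16) = 2430/32 = 75.9375.

75.94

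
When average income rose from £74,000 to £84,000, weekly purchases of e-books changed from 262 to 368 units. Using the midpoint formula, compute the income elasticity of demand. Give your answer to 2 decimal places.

2.66

ΔQ = 106, ΔI = 10000. Midpoints: Ī = 79,000, Q̄ = 315.0.
ε_I = (ΔQ/ΔI)(Ī/Q̄) = (106/10000)(79000/315.0).
ε_I > 0, so the good is normal.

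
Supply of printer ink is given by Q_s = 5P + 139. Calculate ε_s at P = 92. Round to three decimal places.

At P = 92, Q_s = 599.
dQ_s/dP = 5.
ε_s = (dQ_s/dP)(P/Q_s) = (5)(92/599).

0.768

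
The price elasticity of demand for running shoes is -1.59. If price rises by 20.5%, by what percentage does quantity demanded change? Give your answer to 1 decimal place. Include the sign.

-32.6%

%ΔQ ≈ ε × %ΔP = (-1.59)(20.5%) = -32.59%.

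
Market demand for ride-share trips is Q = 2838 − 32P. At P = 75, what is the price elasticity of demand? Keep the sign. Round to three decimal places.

-5.479

At P = 75, Q = 438.
dQ/dP = −32.
ε = (dQ/dP)(P/Q) = (-32)(75/438).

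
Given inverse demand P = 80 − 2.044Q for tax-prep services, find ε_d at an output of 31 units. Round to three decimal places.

At Q = 31, P = 80 − 2.044(31) = 16.64.
dP/dQ = −2.044, so dQ/dP = 1/(−2.044) = -0.489.
ε = (dQ/dP)(P/Q) = (-0.489)(16.64/31).

-0.263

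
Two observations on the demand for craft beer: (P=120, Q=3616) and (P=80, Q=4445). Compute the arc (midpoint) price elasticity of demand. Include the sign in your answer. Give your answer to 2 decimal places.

ΔQ = 4445 − 3616 = 829; ΔP = 80 − 120 = -40.
Midpoints: P̄ = 100.00, Q̄ = 4030.5.
ε = (ΔQ/ΔP)(P̄/Q̄) = (829/-40)(100.00/4030.5).

-0.51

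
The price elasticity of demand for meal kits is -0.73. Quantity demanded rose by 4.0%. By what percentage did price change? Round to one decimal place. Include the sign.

-5.5%

%ΔP ≈ %ΔQ / ε = (4.0%)/(-0.73) = -5.48%.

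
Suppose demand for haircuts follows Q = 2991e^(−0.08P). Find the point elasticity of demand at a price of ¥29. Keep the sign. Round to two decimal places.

-2.32

At P = 29, Q = 293.936.
dQ/dP = −0.08·2991e^(−0.08P) = −0.08Q = -23.515.
ε = (dQ/dP)(P/Q) = (-23.515)(29/293.936).
|ε| > 1, so demand is elastic at this price.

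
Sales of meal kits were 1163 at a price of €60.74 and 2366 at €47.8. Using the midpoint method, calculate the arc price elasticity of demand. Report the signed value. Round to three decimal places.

ΔQ = 2366 − 1163 = 1203; ΔP = 47.8 − 60.74 = -12.94.
Midpoints: P̄ = 54.27, Q̄ = 1764.5.
ε = (ΔQ/ΔP)(P̄/Q̄) = (1203/-12.94)(54.27/1764.5).

-2.859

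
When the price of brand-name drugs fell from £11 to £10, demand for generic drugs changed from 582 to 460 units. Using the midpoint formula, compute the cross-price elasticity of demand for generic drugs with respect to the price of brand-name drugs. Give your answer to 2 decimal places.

2.46

ΔQ_x = 460 − 582 = -122; ΔP_y = 10 − 11 = -1.
Midpoints: P̄_y = 10.50, Q̄_x = 521.0.
ε_xy = (ΔQ_x/ΔP_y)(P̄_y/Q̄_x) = (-122/-1)(10.50/521.0).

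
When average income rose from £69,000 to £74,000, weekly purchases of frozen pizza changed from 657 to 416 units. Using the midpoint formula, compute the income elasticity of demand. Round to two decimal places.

ΔQ = -241, ΔI = 5000. Midpoints: Ī = 71,500, Q̄ = 536.5.
ε_I = (ΔQ/ΔI)(Ī/Q̄) = (-241/5000)(71500/536.5).
ε_I < 0, so the good is inferior.

-6.42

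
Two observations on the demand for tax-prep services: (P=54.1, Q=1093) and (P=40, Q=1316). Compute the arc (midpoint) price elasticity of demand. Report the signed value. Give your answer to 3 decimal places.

-0.618

ΔQ = 1316 − 1093 = 223; ΔP = 40 − 54.1 = -14.1.
Midpoints: P̄ = 47.05, Q̄ = 1204.5.
ε = (ΔQ/ΔP)(P̄/Q̄) = (223/-14.1)(47.05/1204.5).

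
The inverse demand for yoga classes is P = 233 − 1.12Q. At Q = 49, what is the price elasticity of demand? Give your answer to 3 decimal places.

-3.246

At Q = 49, P = 233 − 1.12(49) = 178.12.
dP/dQ = −1.12, so dQ/dP = 1/(−1.12) = -0.893.
ε = (dQ/dP)(P/Q) = (-0.893)(178.12/49).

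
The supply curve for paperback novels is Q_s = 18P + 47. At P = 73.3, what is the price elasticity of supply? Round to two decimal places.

0.97

At P = 73.3, Q_s = 1366.40.
dQ_s/dP = 18.
ε_s = (dQ_s/dP)(P/Q_s) = (18)(73.3/1366.40).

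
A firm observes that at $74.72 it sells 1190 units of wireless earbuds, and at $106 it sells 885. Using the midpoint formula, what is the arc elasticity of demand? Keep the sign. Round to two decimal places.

ΔQ = 885 − 1190 = -305; ΔP = 106 − 74.72 = 31.28.
Midpoints: P̄ = 90.36, Q̄ = 1037.5.
ε = (ΔQ/ΔP)(P̄/Q̄) = (-305/31.28)(90.36/1037.5).

-0.85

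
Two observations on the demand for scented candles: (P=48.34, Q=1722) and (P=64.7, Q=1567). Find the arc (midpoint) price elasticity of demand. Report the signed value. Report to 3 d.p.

ΔQ = 1567 − 1722 = -155; ΔP = 64.7 − 48.34 = 16.36.
Midpoints: P̄ = 56.52, Q̄ = 1644.5.
ε = (ΔQ/ΔP)(P̄/Q̄) = (-155/16.36)(56.52/1644.5).

-0.326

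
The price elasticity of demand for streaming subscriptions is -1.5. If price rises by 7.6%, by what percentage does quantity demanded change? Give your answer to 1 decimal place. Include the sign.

%ΔQ ≈ ε × %ΔP = (-1.5)(7.6%) = -11.40%.

-11.4%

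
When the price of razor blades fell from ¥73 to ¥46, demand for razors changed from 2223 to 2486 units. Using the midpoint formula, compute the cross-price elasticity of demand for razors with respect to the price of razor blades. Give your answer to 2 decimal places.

ΔQ_x = 2486 − 2223 = 263; ΔP_y = 46 − 73 = -27.
Midpoints: P̄_y = 59.50, Q̄_x = 2354.5.
ε_xy = (ΔQ_x/ΔP_y)(P̄_y/Q̄_x) = (263/-27)(59.50/2354.5).

-0.25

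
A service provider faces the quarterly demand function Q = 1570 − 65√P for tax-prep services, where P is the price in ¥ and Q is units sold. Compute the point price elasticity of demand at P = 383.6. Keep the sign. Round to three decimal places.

At P = 383.6, Q = 296.929.
dQ/dP = −65/(2√P) = -1.659.
ε = (dQ/dP)(P/Q) = (-1.659)(383.6/296.929).
|ε| > 1, so demand is elastic at this price.

-2.144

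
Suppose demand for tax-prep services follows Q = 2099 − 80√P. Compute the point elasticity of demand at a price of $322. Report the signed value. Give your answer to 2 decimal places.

-1.08

At P = 322, Q = 663.451.
dQ/dP = −80/(2√P) = -2.229.
ε = (dQ/dP)(P/Q) = (-2.229)(322/663.451).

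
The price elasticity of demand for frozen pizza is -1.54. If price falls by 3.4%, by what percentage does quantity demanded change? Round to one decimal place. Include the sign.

%ΔQ ≈ ε × %ΔP = (-1.54)(-3.4%) = 5.24%.

5.2%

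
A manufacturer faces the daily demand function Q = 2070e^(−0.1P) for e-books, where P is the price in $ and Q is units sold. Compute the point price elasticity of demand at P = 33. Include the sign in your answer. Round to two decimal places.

At P = 33, Q = 76.348.
dQ/dP = −0.1·2070e^(−0.1P) = −0.1Q = -7.635.
ε = (dQ/dP)(P/Q) = (-7.635)(33/76.348).

-3.30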